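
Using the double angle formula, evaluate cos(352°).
cos(352°) = cos²176° - sin²176° = 0.9903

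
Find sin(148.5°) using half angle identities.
sin(148.5°) = √((1 - cos 297°)/2) = 0.5225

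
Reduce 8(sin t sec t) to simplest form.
8(sin t sec t) = 8(tan t) (using Reciprocal + quotient)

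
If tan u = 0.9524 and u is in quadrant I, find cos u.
cos u = 0.7241 (using tan²u + 1 = sec²u)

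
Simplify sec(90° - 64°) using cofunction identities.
sec(90° - 64°) = csc(64°)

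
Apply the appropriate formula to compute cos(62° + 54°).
cos(62° + 54°) = cos 62° cos 54° - sin 62° sin 54° = -0.4384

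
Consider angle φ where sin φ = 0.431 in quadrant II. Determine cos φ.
cos φ = ±√(1 - sin²φ) = -0.9024 (negative in QII)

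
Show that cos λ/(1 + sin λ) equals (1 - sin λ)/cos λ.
RHS = (1 - sin λ)(1 + sin λ) / (cos λ(1 + sin λ)) = (1 - sin²λ) / (cos λ(1 + sin λ)) = cos²λ / (cos λ(1 + sin λ)) = cos λ/(1 + sin λ) = LHS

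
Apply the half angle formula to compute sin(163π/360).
sin(163π/360) = √((1 - cos 163π/180)/2) = 0.989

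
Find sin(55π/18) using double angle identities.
sin(55π/18) = 2 sin 55π/36 cos 55π/36 = -0.1736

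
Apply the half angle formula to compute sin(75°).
sin(75°) = √((1 - cos 150°)/2) = (√6+√2)/4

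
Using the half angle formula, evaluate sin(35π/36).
sin(35π/36) = √((1 - cos 35π/18)/2) = 0.08716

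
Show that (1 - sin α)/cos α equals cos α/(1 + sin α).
LHS = (1 - sin α)(1 + sin α) / (cos α(1 + sin α)) = (1 - sin²α) / (cos α(1 + sin α)) = cos²α / (cos α(1 + sin α)) = cos α/(1 + sin α) = RHS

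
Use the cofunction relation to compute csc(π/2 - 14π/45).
csc(π/2 - 14π/45) = sec(14π/45) = 1.788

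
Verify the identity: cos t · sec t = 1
LHS = cos t · (1/cos t) = 1 = RHS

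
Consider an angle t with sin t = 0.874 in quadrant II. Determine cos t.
cos t = ±√(1 - sin²t) = -0.4859 (negative in QII)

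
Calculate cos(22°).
cos(22°) = 0.9272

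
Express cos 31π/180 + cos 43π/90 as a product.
cos 31π/180 + cos 43π/90 = 2 cos(13π/40) cos(-11π/72)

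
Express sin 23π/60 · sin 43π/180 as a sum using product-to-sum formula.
sin 23π/60 sin 43π/180 = (1/2)[cos(23π/60-43π/180) - cos(23π/60+43π/180)]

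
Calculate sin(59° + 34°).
sin(59° + 34°) = sin 59° cos 34° + cos 59° sin 34° = 0.9986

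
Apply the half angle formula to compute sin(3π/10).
sin(3π/10) = √((1 - cos 3π/5)/2) = 0.809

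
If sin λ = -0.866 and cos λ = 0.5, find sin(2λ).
sin(2λ) = 2 sin λ cos λ = -0.866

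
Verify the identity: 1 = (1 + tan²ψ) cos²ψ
RHS = sec²ψ · cos²ψ = (1/cos²ψ) · cos²ψ = 1 = LHS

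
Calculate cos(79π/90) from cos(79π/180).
cos(79π/90) = 1 - 2sin²79π/180 = -0.9272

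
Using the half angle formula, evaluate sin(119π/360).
sin(119π/360) = √((1 - cos 119π/180)/2) = 0.8616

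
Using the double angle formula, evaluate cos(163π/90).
cos(163π/90) = cos²163π/180 - sin²163π/180 = 0.829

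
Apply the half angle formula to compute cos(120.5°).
cos(120.5°) = -√((1 + cos 241°)/2) = -0.5075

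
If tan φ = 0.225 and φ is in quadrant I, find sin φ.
sin φ = 0.2195 (using tan²φ + 1 = sec²φ)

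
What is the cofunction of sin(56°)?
sin(56°) = cos(90° - 56°) = cos(34°)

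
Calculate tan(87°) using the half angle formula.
tan(87°) = sin 174° / (1 + cos 174°) = 19.08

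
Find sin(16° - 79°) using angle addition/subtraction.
sin(16° - 79°) = sin 16° cos 79° - cos 16° sin 79° = -0.891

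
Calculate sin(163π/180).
sin(163π/180) = 0.2924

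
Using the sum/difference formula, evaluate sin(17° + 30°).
sin(17° + 30°) = sin 17° cos 30° + cos 17° sin 30° = 0.7314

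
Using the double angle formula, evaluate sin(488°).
sin(488°) = 2 sin 244° cos 244° = 0.788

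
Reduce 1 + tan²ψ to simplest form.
1 + tan²ψ = sec²ψ (using Pythagorean identity)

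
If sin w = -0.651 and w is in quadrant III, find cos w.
cos w = -0.7591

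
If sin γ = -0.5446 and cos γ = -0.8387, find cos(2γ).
cos(2γ) = cos²γ - sin²γ = 0.4068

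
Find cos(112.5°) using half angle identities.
cos(112.5°) = -√((1 + cos 225°)/2) = -0.3827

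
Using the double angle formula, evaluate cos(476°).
cos(476°) = cos²238° - sin²238° = -0.4384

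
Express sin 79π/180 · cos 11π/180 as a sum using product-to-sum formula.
sin 79π/180 cos 11π/180 = (1/2)[sin(79π/180+11π/180) + sin(79π/180-11π/180)]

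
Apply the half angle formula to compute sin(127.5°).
sin(127.5°) = √((1 - cos 255°)/2) = 0.7934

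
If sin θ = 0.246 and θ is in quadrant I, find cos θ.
cos θ = 0.9693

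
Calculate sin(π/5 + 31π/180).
sin(π/5 + 31π/180) = sin π/5 cos 31π/180 + cos π/5 sin 31π/180 = 0.9205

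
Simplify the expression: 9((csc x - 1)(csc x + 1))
9((csc x - 1)(csc x + 1)) = 9(cot²x) (using Diff. of squares)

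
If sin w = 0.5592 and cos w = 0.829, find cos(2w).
cos(2w) = cos²w - sin²w = 0.3745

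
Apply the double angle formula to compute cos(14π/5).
cos(14π/5) = 2cos²7π/5 - 1 = -0.809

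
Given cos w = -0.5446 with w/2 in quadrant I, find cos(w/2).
cos(w/2) = ±√((1 + cos w)/2); positive since w/2 ∈ QI, so cos(w/2) = 0.4772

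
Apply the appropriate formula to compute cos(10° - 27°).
cos(10° - 27°) = cos 10° cos 27° + sin 10° sin 27° = 0.9563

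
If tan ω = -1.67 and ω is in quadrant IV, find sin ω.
sin ω = -0.8579 (using tan²ω + 1 = sec²ω)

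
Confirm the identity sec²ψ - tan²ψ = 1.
LHS = 1/cos²ψ - sin²ψ/cos²ψ = (1 - sin²ψ)/cos²ψ = cos²ψ/cos²ψ = 1 = RHS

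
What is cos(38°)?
cos(38°) = 0.788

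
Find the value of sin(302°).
sin(302°) = -0.848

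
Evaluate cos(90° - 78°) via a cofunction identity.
cos(90° - 78°) = sin(78°) = 0.9781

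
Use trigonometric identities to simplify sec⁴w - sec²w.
sec⁴w - sec²w = tan⁴w + tan²w (using Pythagorean)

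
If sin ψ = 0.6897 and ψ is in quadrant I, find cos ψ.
cos ψ = 0.7241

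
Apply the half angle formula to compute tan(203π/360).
tan(203π/360) = sin 203π/180 / (1 + cos 203π/180) = -4.915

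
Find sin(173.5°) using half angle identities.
sin(173.5°) = √((1 - cos 347°)/2) = 0.1132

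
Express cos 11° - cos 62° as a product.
cos 11° - cos 62° = -2 sin(36.5°) sin(-25.5°)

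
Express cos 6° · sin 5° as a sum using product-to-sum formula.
cos 6° sin 5° = (1/2)[sin(6°+5°) - sin(6°-5°)]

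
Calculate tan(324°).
tan(324°) = -0.7265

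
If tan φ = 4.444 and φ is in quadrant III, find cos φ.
cos φ = -0.2195 (using tan²φ + 1 = sec²φ)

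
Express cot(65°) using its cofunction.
cot(65°) = tan(90° - 65°) = tan(25°)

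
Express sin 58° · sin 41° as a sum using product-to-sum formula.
sin 58° sin 41° = (1/2)[cos(58°-41°) - cos(58°+41°)]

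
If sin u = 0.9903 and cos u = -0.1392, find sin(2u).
sin(2u) = 2 sin u cos u = -0.2757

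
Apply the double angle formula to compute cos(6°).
cos(6°) = cos²3° - sin²3° = 0.9945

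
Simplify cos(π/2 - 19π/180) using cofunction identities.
cos(π/2 - 19π/180) = sin(19π/180)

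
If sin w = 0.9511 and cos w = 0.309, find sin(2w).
sin(2w) = 2 sin w cos w = 0.5878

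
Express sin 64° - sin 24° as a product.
sin 64° - sin 24° = 2 cos(44°) sin(20°)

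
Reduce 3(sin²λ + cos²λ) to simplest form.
3(sin²λ + cos²λ) = 3 (using Pythagorean identity)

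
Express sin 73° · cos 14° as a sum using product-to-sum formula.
sin 73° cos 14° = (1/2)[sin(73°+14°) + sin(73°-14°)]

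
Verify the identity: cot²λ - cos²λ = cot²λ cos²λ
LHS = cos²λ/sin²λ - cos²λ = cos²λ(1/sin²λ - 1) = cos²λ · (1 - sin²λ)/sin²λ = cos²λ · cos²λ/sin²λ = cos²λ · cot²λ = RHS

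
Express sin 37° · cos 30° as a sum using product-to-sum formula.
sin 37° cos 30° = (1/2)[sin(37°+30°) + sin(37°-30°)]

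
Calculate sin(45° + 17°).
sin(45° + 17°) = sin 45° cos 17° + cos 45° sin 17° = 0.8829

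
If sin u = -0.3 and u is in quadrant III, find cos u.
cos u = -0.9539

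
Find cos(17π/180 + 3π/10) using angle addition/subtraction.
cos(17π/180 + 3π/10) = cos 17π/180 cos 3π/10 - sin 17π/180 sin 3π/10 = 0.3256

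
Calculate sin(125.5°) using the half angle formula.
sin(125.5°) = √((1 - cos 251°)/2) = 0.8141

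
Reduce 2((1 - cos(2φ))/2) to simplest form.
2((1 - cos(2φ))/2) = 2(sin²φ) (using Power reduction)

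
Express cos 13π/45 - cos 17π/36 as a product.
cos 13π/45 - cos 17π/36 = -2 sin(137π/360) sin(-11π/120)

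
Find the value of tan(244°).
tan(244°) = 2.05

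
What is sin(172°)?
sin(172°) = 0.1392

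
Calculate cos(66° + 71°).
cos(66° + 71°) = cos 66° cos 71° - sin 66° sin 71° = -0.7314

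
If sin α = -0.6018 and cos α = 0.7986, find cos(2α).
cos(2α) = cos²α - sin²α = 0.2756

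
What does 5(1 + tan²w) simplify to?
5(1 + tan²w) = 5(sec²w) (using Pythagorean identity)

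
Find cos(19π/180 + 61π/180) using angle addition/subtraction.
cos(19π/180 + 61π/180) = cos 19π/180 cos 61π/180 - sin 19π/180 sin 61π/180 = 0.1736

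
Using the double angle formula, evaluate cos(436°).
cos(436°) = cos²218° - sin²218° = 0.2419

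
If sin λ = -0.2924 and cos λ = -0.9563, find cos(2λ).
cos(2λ) = cos²λ - sin²λ = 0.829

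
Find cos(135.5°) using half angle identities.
cos(135.5°) = -√((1 + cos 271°)/2) = -0.7133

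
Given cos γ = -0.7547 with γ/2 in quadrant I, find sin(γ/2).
sin(γ/2) = ±√((1 - cos γ)/2); positive since γ/2 ∈ QI, so sin(γ/2) = 0.9367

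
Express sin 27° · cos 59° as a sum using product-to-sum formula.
sin 27° cos 59° = (1/2)[sin(27°+59°) + sin(27°-59°)]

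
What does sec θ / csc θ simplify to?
sec θ / csc θ = tan θ (using Reciprocal identities)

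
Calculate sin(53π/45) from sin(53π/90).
sin(53π/45) = 2 sin 53π/90 cos 53π/90 = -0.5299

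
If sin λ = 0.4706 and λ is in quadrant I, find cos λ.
cos λ = 0.8823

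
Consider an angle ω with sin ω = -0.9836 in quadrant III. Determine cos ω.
cos ω = ±√(1 - sin²ω) = -0.1804 (negative in QIII)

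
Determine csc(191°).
csc(191°) = -5.241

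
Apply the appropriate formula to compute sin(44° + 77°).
sin(44° + 77°) = sin 44° cos 77° + cos 44° sin 77° = 0.8572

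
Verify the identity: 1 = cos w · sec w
RHS = cos w · (1/cos w) = 1 = LHS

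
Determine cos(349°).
cos(349°) = 0.9816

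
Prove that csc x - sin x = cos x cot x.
LHS = 1/sin x - sin x = (1 - sin²x)/sin x = cos²x/sin x = cos x · (cos x/sin x) = cos x cot x = RHS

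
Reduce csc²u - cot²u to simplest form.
csc²u - cot²u = 1 (using Pythagorean identity)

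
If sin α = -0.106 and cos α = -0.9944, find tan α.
tan α = sin α / cos α = 0.1066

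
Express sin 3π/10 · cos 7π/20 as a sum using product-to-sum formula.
sin 3π/10 cos 7π/20 = (1/2)[sin(3π/10+7π/20) + sin(3π/10-7π/20)]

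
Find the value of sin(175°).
sin(175°) = 0.08716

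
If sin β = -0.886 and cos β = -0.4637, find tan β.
tan β = sin β / cos β = 1.911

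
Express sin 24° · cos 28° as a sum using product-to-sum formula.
sin 24° cos 28° = (1/2)[sin(24°+28°) + sin(24°-28°)]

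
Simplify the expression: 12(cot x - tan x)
12(cot x - tan x) = 12(2 cot(2x)) (using Double angle)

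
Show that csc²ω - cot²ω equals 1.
LHS = 1/sin²ω - cos²ω/sin²ω = (1 - cos²ω)/sin²ω = sin²ω/sin²ω = 1 = RHS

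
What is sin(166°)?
sin(166°) = 0.2419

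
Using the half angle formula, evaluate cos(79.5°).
cos(79.5°) = √((1 + cos 159°)/2) = 0.1822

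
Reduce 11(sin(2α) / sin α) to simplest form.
11(sin(2α) / sin α) = 11(2 cos α) (using Double angle)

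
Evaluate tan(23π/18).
tan(23π/18) = 1.192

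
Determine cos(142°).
cos(142°) = -0.788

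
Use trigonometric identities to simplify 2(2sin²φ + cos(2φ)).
2(2sin²φ + cos(2φ)) = 2 (using Double angle)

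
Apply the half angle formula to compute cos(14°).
cos(14°) = √((1 + cos 28°)/2) = 0.9703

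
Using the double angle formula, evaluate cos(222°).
cos(222°) = 2cos²111° - 1 = -0.7431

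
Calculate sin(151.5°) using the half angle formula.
sin(151.5°) = √((1 - cos 303°)/2) = 0.4772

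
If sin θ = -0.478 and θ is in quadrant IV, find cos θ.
cos θ = 0.8784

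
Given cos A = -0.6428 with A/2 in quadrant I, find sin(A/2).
sin(A/2) = ±√((1 - cos A)/2); positive since A/2 ∈ QI, so sin(A/2) = 0.9063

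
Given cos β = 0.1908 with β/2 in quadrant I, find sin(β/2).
sin(β/2) = ±√((1 - cos β)/2); positive since β/2 ∈ QI, so sin(β/2) = 0.6361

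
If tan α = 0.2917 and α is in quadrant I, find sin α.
sin α = 0.28 (using tan²α + 1 = sec²α)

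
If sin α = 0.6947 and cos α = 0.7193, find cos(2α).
cos(2α) = cos²α - sin²α = 0.03478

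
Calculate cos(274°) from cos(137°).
cos(274°) = cos²137° - sin²137° = 0.06976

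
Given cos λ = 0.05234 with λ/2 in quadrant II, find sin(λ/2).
sin(λ/2) = ±√((1 - cos λ)/2); positive since λ/2 ∈ QII, so sin(λ/2) = 0.6884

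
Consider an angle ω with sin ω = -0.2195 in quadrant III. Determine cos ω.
cos ω = ±√(1 - sin²ω) = -0.9756 (negative in QIII)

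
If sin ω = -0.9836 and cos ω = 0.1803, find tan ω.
tan ω = sin ω / cos ω = -5.455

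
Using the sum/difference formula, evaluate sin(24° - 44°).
sin(24° - 44°) = sin 24° cos 44° - cos 24° sin 44° = -0.342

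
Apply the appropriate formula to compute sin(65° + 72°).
sin(65° + 72°) = sin 65° cos 72° + cos 65° sin 72° = 0.682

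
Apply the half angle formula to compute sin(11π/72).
sin(11π/72) = √((1 - cos 11π/36)/2) = 0.4617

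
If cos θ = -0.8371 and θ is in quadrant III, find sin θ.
sin θ = -0.547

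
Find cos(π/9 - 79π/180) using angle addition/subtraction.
cos(π/9 - 79π/180) = cos π/9 cos 79π/180 + sin π/9 sin 79π/180 = 0.515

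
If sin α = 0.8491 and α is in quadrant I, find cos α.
cos α = 0.5282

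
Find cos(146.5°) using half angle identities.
cos(146.5°) = -√((1 + cos 293°)/2) = -0.8339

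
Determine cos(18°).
cos(18°) = 0.9511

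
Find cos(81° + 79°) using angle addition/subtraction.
cos(81° + 79°) = cos 81° cos 79° - sin 81° sin 79° = -0.9397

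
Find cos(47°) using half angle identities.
cos(47°) = √((1 + cos 94°)/2) = 0.682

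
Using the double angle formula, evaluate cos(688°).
cos(688°) = cos²344° - sin²344° = 0.848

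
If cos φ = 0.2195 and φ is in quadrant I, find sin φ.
sin φ = 0.9756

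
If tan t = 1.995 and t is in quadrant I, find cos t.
cos t = 0.4481 (using tan²t + 1 = sec²t)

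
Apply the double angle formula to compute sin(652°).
sin(652°) = 2 sin 326° cos 326° = -0.9272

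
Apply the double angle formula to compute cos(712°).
cos(712°) = cos²356° - sin²356° = 0.9903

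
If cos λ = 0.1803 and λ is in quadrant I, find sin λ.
sin λ = 0.9836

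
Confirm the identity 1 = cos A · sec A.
RHS = cos A · (1/cos A) = 1 = LHS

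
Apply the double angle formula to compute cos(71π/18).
cos(71π/18) = cos²71π/36 - sin²71π/36 = 0.9848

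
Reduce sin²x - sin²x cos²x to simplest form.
sin²x - sin²x cos²x = sin⁴x (using Factoring)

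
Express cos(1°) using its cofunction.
cos(1°) = sin(90° - 1°) = sin(89°)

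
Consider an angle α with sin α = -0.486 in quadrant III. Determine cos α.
cos α = ±√(1 - sin²α) = -0.874 (negative in QIII)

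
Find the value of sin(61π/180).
sin(61π/180) = 0.8746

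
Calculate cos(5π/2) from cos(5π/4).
cos(5π/2) = cos²5π/4 - sin²5π/4 = 0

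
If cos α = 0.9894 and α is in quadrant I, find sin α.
sin α = 0.1452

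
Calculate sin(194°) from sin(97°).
sin(194°) = 2 sin 97° cos 97° = -0.2419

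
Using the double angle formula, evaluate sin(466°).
sin(466°) = 2 sin 233° cos 233° = 0.9613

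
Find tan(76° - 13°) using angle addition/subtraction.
tan(76° - 13°) = (tan 76° - tan 13°)/(1 + tan 76° tan 13°) = 1.963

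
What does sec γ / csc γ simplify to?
sec γ / csc γ = tan γ (using Reciprocal identities)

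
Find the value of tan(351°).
tan(351°) = -0.1584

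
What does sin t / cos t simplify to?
sin t / cos t = tan t (using Quotient identity)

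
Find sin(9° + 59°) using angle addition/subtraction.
sin(9° + 59°) = sin 9° cos 59° + cos 9° sin 59° = 0.9272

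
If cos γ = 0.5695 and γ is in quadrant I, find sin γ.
sin γ = 0.822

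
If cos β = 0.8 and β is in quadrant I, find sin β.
sin β = 0.6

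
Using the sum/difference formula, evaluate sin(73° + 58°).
sin(73° + 58°) = sin 73° cos 58° + cos 73° sin 58° = 0.7547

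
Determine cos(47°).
cos(47°) = 0.682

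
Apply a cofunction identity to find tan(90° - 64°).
tan(90° - 64°) = cot(64°) = 0.4877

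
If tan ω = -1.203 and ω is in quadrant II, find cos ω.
cos ω = -0.6392 (using tan²ω + 1 = sec²ω)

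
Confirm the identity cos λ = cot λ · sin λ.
RHS = (cos λ/sin λ) · sin λ = cos λ = LHS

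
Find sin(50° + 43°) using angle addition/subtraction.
sin(50° + 43°) = sin 50° cos 43° + cos 50° sin 43° = 0.9986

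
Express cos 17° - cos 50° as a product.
cos 17° - cos 50° = -2 sin(33.5°) sin(-16.5°)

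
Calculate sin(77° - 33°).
sin(77° - 33°) = sin 77° cos 33° - cos 77° sin 33° = 0.6947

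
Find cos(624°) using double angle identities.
cos(624°) = 1 - 2sin²312° = -0.1045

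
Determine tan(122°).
tan(122°) = -1.6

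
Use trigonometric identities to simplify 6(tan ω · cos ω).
6(tan ω · cos ω) = 6(sin ω) (using Quotient identity)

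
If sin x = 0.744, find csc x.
csc x = 1/sin x = 1.344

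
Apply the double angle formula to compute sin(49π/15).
sin(49π/15) = 2 sin 49π/30 cos 49π/30 = -0.7431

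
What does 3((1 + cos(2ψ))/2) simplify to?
3((1 + cos(2ψ))/2) = 3(cos²ψ) (using Power reduction)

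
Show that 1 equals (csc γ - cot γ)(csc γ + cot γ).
RHS = csc²γ - cot²γ = (1 + cot²γ) - cot²γ = 1 = LHS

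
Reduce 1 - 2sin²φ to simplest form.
1 - 2sin²φ = cos(2φ) (using Double angle)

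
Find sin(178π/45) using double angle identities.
sin(178π/45) = 2 sin 89π/45 cos 89π/45 = -0.1392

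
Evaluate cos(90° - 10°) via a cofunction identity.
cos(90° - 10°) = sin(10°) = 0.1736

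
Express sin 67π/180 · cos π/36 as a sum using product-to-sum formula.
sin 67π/180 cos π/36 = (1/2)[sin(67π/180+π/36) + sin(67π/180-π/36)]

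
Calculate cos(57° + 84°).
cos(57° + 84°) = cos 57° cos 84° - sin 57° sin 84° = -0.7771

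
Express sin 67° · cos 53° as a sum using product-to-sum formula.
sin 67° cos 53° = (1/2)[sin(67°+53°) + sin(67°-53°)]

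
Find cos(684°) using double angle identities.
cos(684°) = cos²342° - sin²342° = 0.809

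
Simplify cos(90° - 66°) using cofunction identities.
cos(90° - 66°) = sin(66°)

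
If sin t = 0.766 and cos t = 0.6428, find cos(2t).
cos(2t) = cos²t - sin²t = -0.1736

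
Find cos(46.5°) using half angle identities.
cos(46.5°) = √((1 + cos 93°)/2) = 0.6884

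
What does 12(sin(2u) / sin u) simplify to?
12(sin(2u) / sin u) = 12(2 cos u) (using Double angle)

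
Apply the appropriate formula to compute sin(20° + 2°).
sin(20° + 2°) = sin 20° cos 2° + cos 20° sin 2° = 0.3746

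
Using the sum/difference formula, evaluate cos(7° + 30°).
cos(7° + 30°) = cos 7° cos 30° - sin 7° sin 30° = 0.7986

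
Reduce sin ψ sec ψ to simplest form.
sin ψ sec ψ = tan ψ (using Reciprocal + quotient)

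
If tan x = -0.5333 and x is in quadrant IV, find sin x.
sin x = -0.4706 (using tan²x + 1 = sec²x)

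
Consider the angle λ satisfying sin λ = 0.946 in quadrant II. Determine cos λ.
cos λ = ±√(1 - sin²λ) = -0.3242 (negative in QII)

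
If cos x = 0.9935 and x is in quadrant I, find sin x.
sin x = 0.1138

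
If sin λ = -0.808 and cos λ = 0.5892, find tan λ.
tan λ = sin λ / cos λ = -1.371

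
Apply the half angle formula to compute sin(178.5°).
sin(178.5°) = √((1 - cos 357°)/2) = 0.02618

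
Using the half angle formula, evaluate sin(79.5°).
sin(79.5°) = √((1 - cos 159°)/2) = 0.9833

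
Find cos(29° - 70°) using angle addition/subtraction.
cos(29° - 70°) = cos 29° cos 70° + sin 29° sin 70° = 0.7547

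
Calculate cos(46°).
cos(46°) = 0.6947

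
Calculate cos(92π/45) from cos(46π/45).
cos(92π/45) = cos²46π/45 - sin²46π/45 = 0.9903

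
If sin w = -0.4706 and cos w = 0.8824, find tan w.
tan w = sin w / cos w = -0.5333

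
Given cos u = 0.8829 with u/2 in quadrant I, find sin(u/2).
sin(u/2) = ±√((1 - cos u)/2); positive since u/2 ∈ QI, so sin(u/2) = 0.242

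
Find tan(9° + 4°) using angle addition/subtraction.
tan(9° + 4°) = (tan 9° + tan 4°)/(1 - tan 9° tan 4°) = 0.2309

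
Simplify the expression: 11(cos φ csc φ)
11(cos φ csc φ) = 11(cot φ) (using Reciprocal + quotient)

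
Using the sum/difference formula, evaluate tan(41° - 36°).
tan(41° - 36°) = (tan 41° - tan 36°)/(1 + tan 41° tan 36°) = 0.08749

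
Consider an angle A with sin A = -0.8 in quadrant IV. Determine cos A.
cos A = √(1 - sin²A) = 0.6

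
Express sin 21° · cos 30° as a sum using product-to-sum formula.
sin 21° cos 30° = (1/2)[sin(21°+30°) + sin(21°-30°)]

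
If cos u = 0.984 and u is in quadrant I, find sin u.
sin u = 0.1782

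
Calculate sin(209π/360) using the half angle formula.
sin(209π/360) = √((1 - cos 209π/180)/2) = 0.9681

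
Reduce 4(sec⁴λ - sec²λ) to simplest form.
4(sec⁴λ - sec²λ) = 4(tan⁴λ + tan²λ) (using Pythagorean)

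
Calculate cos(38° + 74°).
cos(38° + 74°) = cos 38° cos 74° - sin 38° sin 74° = -0.3746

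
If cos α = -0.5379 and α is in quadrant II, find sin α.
sin α = 0.843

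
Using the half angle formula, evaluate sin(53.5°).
sin(53.5°) = √((1 - cos 107°)/2) = 0.8039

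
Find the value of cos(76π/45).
cos(76π/45) = 0.5592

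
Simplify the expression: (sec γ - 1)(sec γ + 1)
(sec γ - 1)(sec γ + 1) = tan²γ (using Diff. of squares)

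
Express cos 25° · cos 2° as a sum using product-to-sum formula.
cos 25° cos 2° = (1/2)[cos(25°-2°) + cos(25°+2°)]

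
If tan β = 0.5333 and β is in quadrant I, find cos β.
cos β = 0.8824 (using tan²β + 1 = sec²β)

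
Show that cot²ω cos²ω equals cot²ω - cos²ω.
RHS = cos²ω/sin²ω - cos²ω = cos²ω(1/sin²ω - 1) = cos²ω · (1 - sin²ω)/sin²ω = cos²ω · cos²ω/sin²ω = cos²ω · cot²ω = LHS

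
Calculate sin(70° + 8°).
sin(70° + 8°) = sin 70° cos 8° + cos 70° sin 8° = 0.9781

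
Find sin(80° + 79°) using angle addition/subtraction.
sin(80° + 79°) = sin 80° cos 79° + cos 80° sin 79° = 0.3584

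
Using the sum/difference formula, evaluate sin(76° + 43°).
sin(76° + 43°) = sin 76° cos 43° + cos 76° sin 43° = 0.8746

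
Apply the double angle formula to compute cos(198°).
cos(198°) = cos²99° - sin²99° = -0.9511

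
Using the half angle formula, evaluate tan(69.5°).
tan(69.5°) = sin 139° / (1 + cos 139°) = 2.675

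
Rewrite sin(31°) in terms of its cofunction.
sin(31°) = cos(90° - 31°) = cos(59°)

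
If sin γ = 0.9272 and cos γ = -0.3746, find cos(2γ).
cos(2γ) = cos²γ - sin²γ = -0.7194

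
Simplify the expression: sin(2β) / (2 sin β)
sin(2β) / (2 sin β) = cos β (using Double angle)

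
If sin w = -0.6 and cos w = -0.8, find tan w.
tan w = sin w / cos w = 0.75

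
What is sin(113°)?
sin(113°) = 0.9205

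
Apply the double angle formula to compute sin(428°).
sin(428°) = 2 sin 214° cos 214° = 0.9272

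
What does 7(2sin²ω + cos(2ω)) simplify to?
7(2sin²ω + cos(2ω)) = 7 (using Double angle)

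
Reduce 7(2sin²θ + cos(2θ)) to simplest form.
7(2sin²θ + cos(2θ)) = 7 (using Double angle)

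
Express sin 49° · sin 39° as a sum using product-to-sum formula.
sin 49° sin 39° = (1/2)[cos(49°-39°) - cos(49°+39°)]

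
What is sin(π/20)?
sin(π/20) = 0.1564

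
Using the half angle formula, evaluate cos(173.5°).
cos(173.5°) = -√((1 + cos 347°)/2) = -0.9936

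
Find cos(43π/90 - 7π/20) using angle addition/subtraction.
cos(43π/90 - 7π/20) = cos 43π/90 cos 7π/20 + sin 43π/90 sin 7π/20 = 0.9205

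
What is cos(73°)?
cos(73°) = 0.2924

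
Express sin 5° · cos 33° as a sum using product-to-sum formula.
sin 5° cos 33° = (1/2)[sin(5°+33°) + sin(5°-33°)]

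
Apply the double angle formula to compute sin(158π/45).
sin(158π/45) = 2 sin 79π/45 cos 79π/45 = -0.9994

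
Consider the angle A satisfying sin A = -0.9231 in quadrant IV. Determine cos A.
cos A = √(1 - sin²A) = 0.3846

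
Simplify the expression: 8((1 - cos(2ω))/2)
8((1 - cos(2ω))/2) = 8(sin²ω) (using Power reduction)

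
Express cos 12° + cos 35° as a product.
cos 12° + cos 35° = 2 cos(23.5°) cos(-11.5°)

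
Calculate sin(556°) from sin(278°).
sin(556°) = 2 sin 278° cos 278° = -0.2756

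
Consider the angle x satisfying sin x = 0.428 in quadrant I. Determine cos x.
cos x = √(1 - sin²x) = 0.9038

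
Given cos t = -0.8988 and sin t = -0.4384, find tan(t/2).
tan(t/2) = sin t / (1 + cos t) = -4.332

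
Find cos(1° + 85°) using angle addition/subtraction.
cos(1° + 85°) = cos 1° cos 85° - sin 1° sin 85° = 0.06976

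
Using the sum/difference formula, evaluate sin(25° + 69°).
sin(25° + 69°) = sin 25° cos 69° + cos 25° sin 69° = 0.9976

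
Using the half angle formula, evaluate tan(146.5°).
tan(146.5°) = sin 293° / (1 + cos 293°) = -0.6619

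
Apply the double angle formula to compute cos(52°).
cos(52°) = cos²26° - sin²26° = 0.6157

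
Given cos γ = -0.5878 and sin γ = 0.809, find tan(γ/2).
tan(γ/2) = sin γ / (1 + cos γ) = 1.963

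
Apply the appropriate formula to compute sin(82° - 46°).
sin(82° - 46°) = sin 82° cos 46° - cos 82° sin 46° = 0.5878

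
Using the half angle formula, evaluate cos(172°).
cos(172°) = -√((1 + cos 344°)/2) = -0.9903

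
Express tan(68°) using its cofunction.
tan(68°) = cot(90° - 68°) = cot(22°)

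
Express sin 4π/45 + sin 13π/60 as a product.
sin 4π/45 + sin 13π/60 = 2 sin(11π/72) cos(-23π/360)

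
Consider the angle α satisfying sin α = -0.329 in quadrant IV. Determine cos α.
cos α = √(1 - sin²α) = 0.9443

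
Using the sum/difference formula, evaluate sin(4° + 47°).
sin(4° + 47°) = sin 4° cos 47° + cos 4° sin 47° = 0.7771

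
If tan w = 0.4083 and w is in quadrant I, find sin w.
sin w = 0.378 (using tan²w + 1 = sec²w)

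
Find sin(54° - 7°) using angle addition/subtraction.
sin(54° - 7°) = sin 54° cos 7° - cos 54° sin 7° = 0.7314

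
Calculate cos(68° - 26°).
cos(68° - 26°) = cos 68° cos 26° + sin 68° sin 26° = 0.7431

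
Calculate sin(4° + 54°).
sin(4° + 54°) = sin 4° cos 54° + cos 4° sin 54° = 0.848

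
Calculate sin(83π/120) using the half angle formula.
sin(83π/120) = √((1 - cos 83π/60)/2) = 0.8241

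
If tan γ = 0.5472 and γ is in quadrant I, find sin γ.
sin γ = 0.48 (using tan²γ + 1 = sec²γ)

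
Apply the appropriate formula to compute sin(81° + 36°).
sin(81° + 36°) = sin 81° cos 36° + cos 81° sin 36° = 0.891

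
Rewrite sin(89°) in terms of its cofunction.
sin(89°) = cos(90° - 89°) = cos(1°)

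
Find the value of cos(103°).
cos(103°) = -0.225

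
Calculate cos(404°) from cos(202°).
cos(404°) = cos²202° - sin²202° = 0.7193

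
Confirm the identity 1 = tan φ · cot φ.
RHS = (sin φ/cos φ) · (cos φ/sin φ) = 1 = LHS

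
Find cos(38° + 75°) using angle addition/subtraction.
cos(38° + 75°) = cos 38° cos 75° - sin 38° sin 75° = -0.3907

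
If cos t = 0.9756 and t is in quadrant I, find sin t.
sin t = 0.2196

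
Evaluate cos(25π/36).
cos(25π/36) = -0.5736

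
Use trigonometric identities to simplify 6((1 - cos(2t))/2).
6((1 - cos(2t))/2) = 6(sin²t) (using Power reduction)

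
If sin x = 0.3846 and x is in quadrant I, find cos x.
cos x = 0.9231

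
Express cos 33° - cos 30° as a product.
cos 33° - cos 30° = -2 sin(31.5°) sin(1.5°)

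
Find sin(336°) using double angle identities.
sin(336°) = 2 sin 168° cos 168° = -0.4067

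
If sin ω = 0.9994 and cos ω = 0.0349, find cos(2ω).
cos(2ω) = cos²ω - sin²ω = -0.9976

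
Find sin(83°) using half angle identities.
sin(83°) = √((1 - cos 166°)/2) = 0.9925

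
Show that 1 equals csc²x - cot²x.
RHS = 1/sin²x - cos²x/sin²x = (1 - cos²x)/sin²x = sin²x/sin²x = 1 = LHS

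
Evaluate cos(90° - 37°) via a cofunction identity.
cos(90° - 37°) = sin(37°) = 0.6018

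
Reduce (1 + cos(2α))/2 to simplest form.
(1 + cos(2α))/2 = cos²α (using Power reduction)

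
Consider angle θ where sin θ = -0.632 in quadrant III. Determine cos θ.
cos θ = ±√(1 - sin²θ) = -0.775 (negative in QIII)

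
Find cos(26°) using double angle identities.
cos(26°) = 1 - 2sin²13° = 0.8988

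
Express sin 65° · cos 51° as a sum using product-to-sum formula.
sin 65° cos 51° = (1/2)[sin(65°+51°) + sin(65°-51°)]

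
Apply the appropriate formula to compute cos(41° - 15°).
cos(41° - 15°) = cos 41° cos 15° + sin 41° sin 15° = 0.8988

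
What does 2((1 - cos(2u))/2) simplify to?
2((1 - cos(2u))/2) = 2(sin²u) (using Power reduction)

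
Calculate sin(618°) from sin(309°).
sin(618°) = 2 sin 309° cos 309° = -0.9781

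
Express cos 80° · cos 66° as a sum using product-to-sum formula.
cos 80° cos 66° = (1/2)[cos(80°-66°) + cos(80°+66°)]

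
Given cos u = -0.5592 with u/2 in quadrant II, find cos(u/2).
cos(u/2) = ±√((1 + cos u)/2); negative since u/2 ∈ QII, so cos(u/2) = -0.4695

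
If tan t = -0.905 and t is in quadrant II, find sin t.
sin t = 0.671 (using tan²t + 1 = sec²t)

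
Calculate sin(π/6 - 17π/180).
sin(π/6 - 17π/180) = sin π/6 cos 17π/180 - cos π/6 sin 17π/180 = 0.225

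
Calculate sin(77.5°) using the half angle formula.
sin(77.5°) = √((1 - cos 155°)/2) = 0.9763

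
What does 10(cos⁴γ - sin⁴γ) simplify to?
10(cos⁴γ - sin⁴γ) = 10(cos(2γ)) (using Factoring + double angle)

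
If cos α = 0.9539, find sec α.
sec α = 1/cos α = 1.048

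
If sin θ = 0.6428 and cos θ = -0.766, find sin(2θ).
sin(2θ) = 2 sin θ cos θ = -0.9848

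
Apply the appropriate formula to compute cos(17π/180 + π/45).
cos(17π/180 + π/45) = cos 17π/180 cos π/45 - sin 17π/180 sin π/45 = 0.9336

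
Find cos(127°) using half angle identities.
cos(127°) = -√((1 + cos 254°)/2) = -0.6018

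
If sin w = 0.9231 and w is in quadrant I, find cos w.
cos w = 0.3846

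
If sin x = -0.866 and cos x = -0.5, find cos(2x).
cos(2x) = cos²x - sin²x = -0.5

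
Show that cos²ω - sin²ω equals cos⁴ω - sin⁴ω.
RHS = (cos²ω - sin²ω)(cos²ω + sin²ω) = (cos²ω - sin²ω) · 1 = cos²ω - sin²ω = LHS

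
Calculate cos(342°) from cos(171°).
cos(342°) = 2cos²171° - 1 = 0.9511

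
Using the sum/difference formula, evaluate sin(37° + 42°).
sin(37° + 42°) = sin 37° cos 42° + cos 37° sin 42° = 0.9816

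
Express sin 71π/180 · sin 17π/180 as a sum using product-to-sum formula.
sin 71π/180 sin 17π/180 = (1/2)[cos(71π/180-17π/180) - cos(71π/180+17π/180)]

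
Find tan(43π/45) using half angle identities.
tan(43π/45) = sin 86π/45 / (1 + cos 86π/45) = -0.1405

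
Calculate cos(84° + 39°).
cos(84° + 39°) = cos 84° cos 39° - sin 84° sin 39° = -0.5446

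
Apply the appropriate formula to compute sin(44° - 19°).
sin(44° - 19°) = sin 44° cos 19° - cos 44° sin 19° = 0.4226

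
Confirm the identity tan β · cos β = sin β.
LHS = (sin β/cos β) · cos β = sin β = RHS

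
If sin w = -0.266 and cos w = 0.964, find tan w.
tan w = sin w / cos w = -0.2759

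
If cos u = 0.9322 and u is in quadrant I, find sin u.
sin u = 0.3619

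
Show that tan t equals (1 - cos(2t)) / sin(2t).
RHS = 2sin²t / (2 sin t cos t) = sin t/cos t = tan t = LHS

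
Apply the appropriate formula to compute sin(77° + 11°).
sin(77° + 11°) = sin 77° cos 11° + cos 77° sin 11° = 0.9994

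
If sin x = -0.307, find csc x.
csc x = 1/sin x = -3.257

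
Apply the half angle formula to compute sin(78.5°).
sin(78.5°) = √((1 - cos 157°)/2) = 0.9799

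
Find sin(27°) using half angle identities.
sin(27°) = √((1 - cos 54°)/2) = 0.454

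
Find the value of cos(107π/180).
cos(107π/180) = -0.2924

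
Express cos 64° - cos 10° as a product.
cos 64° - cos 10° = -2 sin(37°) sin(27°)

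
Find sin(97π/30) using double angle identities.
sin(97π/30) = 2 sin 97π/60 cos 97π/60 = -0.6691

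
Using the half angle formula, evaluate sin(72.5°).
sin(72.5°) = √((1 - cos 145°)/2) = 0.9537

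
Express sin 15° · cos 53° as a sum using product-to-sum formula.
sin 15° cos 53° = (1/2)[sin(15°+53°) + sin(15°-53°)]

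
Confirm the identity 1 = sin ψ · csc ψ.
RHS = sin ψ · (1/sin ψ) = 1 = LHS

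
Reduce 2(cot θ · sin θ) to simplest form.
2(cot θ · sin θ) = 2(cos θ) (using Quotient identity)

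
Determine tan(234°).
tan(234°) = 1.376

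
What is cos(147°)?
cos(147°) = -0.8387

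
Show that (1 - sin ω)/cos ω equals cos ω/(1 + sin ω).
LHS = (1 - sin ω)(1 + sin ω) / (cos ω(1 + sin ω)) = (1 - sin²ω) / (cos ω(1 + sin ω)) = cos²ω / (cos ω(1 + sin ω)) = cos ω/(1 + sin ω) = RHS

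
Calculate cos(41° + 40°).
cos(41° + 40°) = cos 41° cos 40° - sin 41° sin 40° = 0.1564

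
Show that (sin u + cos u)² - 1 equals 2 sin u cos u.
LHS = sin²u + 2 sin u cos u + cos²u - 1 = (sin²u + cos²u) + 2 sin u cos u - 1 = 1 + 2 sin u cos u - 1 = 2 sin u cos u = RHS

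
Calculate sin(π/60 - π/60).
sin(π/60 - π/60) = sin π/60 cos π/60 - cos π/60 sin π/60 = 0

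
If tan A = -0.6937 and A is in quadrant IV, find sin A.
sin A = -0.57 (using tan²A + 1 = sec²A)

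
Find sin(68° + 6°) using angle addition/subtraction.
sin(68° + 6°) = sin 68° cos 6° + cos 68° sin 6° = 0.9613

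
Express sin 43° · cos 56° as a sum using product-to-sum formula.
sin 43° cos 56° = (1/2)[sin(43°+56°) + sin(43°-56°)]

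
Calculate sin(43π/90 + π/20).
sin(43π/90 + π/20) = sin 43π/90 cos π/20 + cos 43π/90 sin π/20 = 0.9962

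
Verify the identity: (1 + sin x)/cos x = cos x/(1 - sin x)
LHS = (1 + sin x)(1 - sin x) / (cos x(1 - sin x)) = (1 - sin²x) / (cos x(1 - sin x)) = cos²x / (cos x(1 - sin x)) = cos x/(1 - sin x) = RHS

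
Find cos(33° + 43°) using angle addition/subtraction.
cos(33° + 43°) = cos 33° cos 43° - sin 33° sin 43° = 0.2419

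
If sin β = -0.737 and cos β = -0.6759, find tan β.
tan β = sin β / cos β = 1.09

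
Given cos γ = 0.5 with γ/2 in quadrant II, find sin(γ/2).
sin(γ/2) = ±√((1 - cos γ)/2); positive since γ/2 ∈ QII, so sin(γ/2) = 1/2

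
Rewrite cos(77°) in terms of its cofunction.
cos(77°) = sin(90° - 77°) = sin(13°)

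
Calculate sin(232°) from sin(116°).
sin(232°) = 2 sin 116° cos 116° = -0.788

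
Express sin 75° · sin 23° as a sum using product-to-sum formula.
sin 75° sin 23° = (1/2)[cos(75°-23°) - cos(75°+23°)]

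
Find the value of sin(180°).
sin(180°) = 0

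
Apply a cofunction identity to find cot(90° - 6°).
cot(90° - 6°) = tan(6°) = 0.1051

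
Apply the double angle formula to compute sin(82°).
sin(82°) = 2 sin 41° cos 41° = 0.9903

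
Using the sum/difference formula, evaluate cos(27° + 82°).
cos(27° + 82°) = cos 27° cos 82° - sin 27° sin 82° = -0.3256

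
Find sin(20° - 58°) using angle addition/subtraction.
sin(20° - 58°) = sin 20° cos 58° - cos 20° sin 58° = -0.6157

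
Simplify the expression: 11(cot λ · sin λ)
11(cot λ · sin λ) = 11(cos λ) (using Quotient identity)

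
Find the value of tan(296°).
tan(296°) = -2.05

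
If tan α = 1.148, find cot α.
cot α = 1/tan α = 0.8711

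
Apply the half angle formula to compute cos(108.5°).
cos(108.5°) = -√((1 + cos 217°)/2) = -0.3173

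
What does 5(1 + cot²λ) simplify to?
5(1 + cot²λ) = 5(csc²λ) (using Pythagorean identity)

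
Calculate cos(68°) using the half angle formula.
cos(68°) = √((1 + cos 136°)/2) = 0.3746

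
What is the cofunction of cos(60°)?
cos(60°) = sin(90° - 60°) = sin(30°)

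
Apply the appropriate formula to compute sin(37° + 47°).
sin(37° + 47°) = sin 37° cos 47° + cos 37° sin 47° = 0.9945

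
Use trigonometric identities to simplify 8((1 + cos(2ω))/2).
8((1 + cos(2ω))/2) = 8(cos²ω) (using Power reduction)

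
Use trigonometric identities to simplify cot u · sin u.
cot u · sin u = cos u (using Quotient identity)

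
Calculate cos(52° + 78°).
cos(52° + 78°) = cos 52° cos 78° - sin 52° sin 78° = -0.6428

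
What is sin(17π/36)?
sin(17π/36) = 0.9962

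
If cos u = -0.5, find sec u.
sec u = 1/cos u = -2.0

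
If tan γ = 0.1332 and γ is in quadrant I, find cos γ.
cos γ = 0.9912 (using tan²γ + 1 = sec²γ)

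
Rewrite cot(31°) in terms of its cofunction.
cot(31°) = tan(90° - 31°) = tan(59°)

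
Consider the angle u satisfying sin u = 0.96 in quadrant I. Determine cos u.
cos u = √(1 - sin²u) = 0.28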